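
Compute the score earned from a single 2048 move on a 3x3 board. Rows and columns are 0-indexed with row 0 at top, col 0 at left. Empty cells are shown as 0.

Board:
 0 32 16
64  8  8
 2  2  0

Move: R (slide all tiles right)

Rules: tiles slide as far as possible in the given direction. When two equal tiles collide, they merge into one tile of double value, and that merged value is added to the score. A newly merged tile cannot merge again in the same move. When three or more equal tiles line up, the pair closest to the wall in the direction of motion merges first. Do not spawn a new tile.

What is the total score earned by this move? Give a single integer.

Slide right:
row 0: [0, 32, 16] -> [0, 32, 16]  score +0 (running 0)
row 1: [64, 8, 8] -> [0, 64, 16]  score +16 (running 16)
row 2: [2, 2, 0] -> [0, 0, 4]  score +4 (running 20)
Board after move:
 0 32 16
 0 64 16
 0  0  4

Answer: 20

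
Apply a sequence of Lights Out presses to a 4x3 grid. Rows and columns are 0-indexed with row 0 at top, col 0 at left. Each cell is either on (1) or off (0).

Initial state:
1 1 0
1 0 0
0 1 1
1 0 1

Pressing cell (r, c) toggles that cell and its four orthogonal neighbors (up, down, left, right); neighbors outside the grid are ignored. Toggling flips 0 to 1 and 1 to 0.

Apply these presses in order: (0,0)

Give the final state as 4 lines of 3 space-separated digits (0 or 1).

Answer: 0 0 0
0 0 0
0 1 1
1 0 1

Derivation:
After press 1 at (0,0):
0 0 0
0 0 0
0 1 1
1 0 1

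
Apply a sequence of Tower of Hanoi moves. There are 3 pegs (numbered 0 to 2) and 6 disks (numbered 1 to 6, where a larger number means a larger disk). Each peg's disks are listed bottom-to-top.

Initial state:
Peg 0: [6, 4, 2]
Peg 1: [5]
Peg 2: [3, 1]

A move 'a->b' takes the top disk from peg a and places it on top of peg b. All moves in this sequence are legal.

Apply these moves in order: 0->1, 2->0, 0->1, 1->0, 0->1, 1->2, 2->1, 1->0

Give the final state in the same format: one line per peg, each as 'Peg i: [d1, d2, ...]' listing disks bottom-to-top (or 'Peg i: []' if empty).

Answer: Peg 0: [6, 4, 1]
Peg 1: [5, 2]
Peg 2: [3]

Derivation:
After move 1 (0->1):
Peg 0: [6, 4]
Peg 1: [5, 2]
Peg 2: [3, 1]

After move 2 (2->0):
Peg 0: [6, 4, 1]
Peg 1: [5, 2]
Peg 2: [3]

After move 3 (0->1):
Peg 0: [6, 4]
Peg 1: [5, 2, 1]
Peg 2: [3]

After move 4 (1->0):
Peg 0: [6, 4, 1]
Peg 1: [5, 2]
Peg 2: [3]

After move 5 (0->1):
Peg 0: [6, 4]
Peg 1: [5, 2, 1]
Peg 2: [3]

After move 6 (1->2):
Peg 0: [6, 4]
Peg 1: [5, 2]
Peg 2: [3, 1]

After move 7 (2->1):
Peg 0: [6, 4]
Peg 1: [5, 2, 1]
Peg 2: [3]

After move 8 (1->0):
Peg 0: [6, 4, 1]
Peg 1: [5, 2]
Peg 2: [3]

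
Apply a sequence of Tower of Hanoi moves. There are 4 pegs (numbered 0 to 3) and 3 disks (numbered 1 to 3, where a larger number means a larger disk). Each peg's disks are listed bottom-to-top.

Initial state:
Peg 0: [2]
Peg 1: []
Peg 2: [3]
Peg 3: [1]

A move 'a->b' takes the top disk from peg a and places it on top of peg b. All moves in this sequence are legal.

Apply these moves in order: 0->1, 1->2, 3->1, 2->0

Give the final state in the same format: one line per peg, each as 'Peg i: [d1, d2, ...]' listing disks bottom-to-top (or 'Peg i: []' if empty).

Answer: Peg 0: [2]
Peg 1: [1]
Peg 2: [3]
Peg 3: []

Derivation:
After move 1 (0->1):
Peg 0: []
Peg 1: [2]
Peg 2: [3]
Peg 3: [1]

After move 2 (1->2):
Peg 0: []
Peg 1: []
Peg 2: [3, 2]
Peg 3: [1]

After move 3 (3->1):
Peg 0: []
Peg 1: [1]
Peg 2: [3, 2]
Peg 3: []

After move 4 (2->0):
Peg 0: [2]
Peg 1: [1]
Peg 2: [3]
Peg 3: []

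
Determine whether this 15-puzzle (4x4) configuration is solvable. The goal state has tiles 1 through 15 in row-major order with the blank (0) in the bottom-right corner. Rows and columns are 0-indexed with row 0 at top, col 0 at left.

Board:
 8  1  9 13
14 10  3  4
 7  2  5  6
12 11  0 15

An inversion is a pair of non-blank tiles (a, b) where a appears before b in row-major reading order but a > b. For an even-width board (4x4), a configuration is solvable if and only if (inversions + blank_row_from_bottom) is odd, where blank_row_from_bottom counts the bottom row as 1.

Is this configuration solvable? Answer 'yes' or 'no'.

Answer: no

Derivation:
Inversions: 43
Blank is in row 3 (0-indexed from top), which is row 1 counting from the bottom (bottom = 1).
43 + 1 = 44, which is even, so the puzzle is not solvable.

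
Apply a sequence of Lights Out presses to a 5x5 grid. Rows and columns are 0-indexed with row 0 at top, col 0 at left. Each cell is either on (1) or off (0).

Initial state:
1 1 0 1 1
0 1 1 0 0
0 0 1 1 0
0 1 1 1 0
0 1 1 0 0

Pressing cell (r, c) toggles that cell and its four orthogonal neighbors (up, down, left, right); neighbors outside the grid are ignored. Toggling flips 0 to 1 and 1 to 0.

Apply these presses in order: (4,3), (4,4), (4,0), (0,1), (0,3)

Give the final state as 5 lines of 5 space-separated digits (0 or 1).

After press 1 at (4,3):
1 1 0 1 1
0 1 1 0 0
0 0 1 1 0
0 1 1 0 0
0 1 0 1 1

After press 2 at (4,4):
1 1 0 1 1
0 1 1 0 0
0 0 1 1 0
0 1 1 0 1
0 1 0 0 0

After press 3 at (4,0):
1 1 0 1 1
0 1 1 0 0
0 0 1 1 0
1 1 1 0 1
1 0 0 0 0

After press 4 at (0,1):
0 0 1 1 1
0 0 1 0 0
0 0 1 1 0
1 1 1 0 1
1 0 0 0 0

After press 5 at (0,3):
0 0 0 0 0
0 0 1 1 0
0 0 1 1 0
1 1 1 0 1
1 0 0 0 0

Answer: 0 0 0 0 0
0 0 1 1 0
0 0 1 1 0
1 1 1 0 1
1 0 0 0 0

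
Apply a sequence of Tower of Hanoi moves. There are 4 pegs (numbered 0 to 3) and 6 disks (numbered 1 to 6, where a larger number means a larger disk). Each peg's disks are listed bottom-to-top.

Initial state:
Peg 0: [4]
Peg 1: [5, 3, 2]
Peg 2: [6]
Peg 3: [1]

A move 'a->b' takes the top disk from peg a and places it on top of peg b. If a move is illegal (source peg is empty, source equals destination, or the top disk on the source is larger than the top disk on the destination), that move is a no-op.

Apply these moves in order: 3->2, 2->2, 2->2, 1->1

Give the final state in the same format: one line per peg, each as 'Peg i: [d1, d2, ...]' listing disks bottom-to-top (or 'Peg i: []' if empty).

Answer: Peg 0: [4]
Peg 1: [5, 3, 2]
Peg 2: [6, 1]
Peg 3: []

Derivation:
After move 1 (3->2):
Peg 0: [4]
Peg 1: [5, 3, 2]
Peg 2: [6, 1]
Peg 3: []

After move 2 (2->2):
Peg 0: [4]
Peg 1: [5, 3, 2]
Peg 2: [6, 1]
Peg 3: []

After move 3 (2->2):
Peg 0: [4]
Peg 1: [5, 3, 2]
Peg 2: [6, 1]
Peg 3: []

After move 4 (1->1):
Peg 0: [4]
Peg 1: [5, 3, 2]
Peg 2: [6, 1]
Peg 3: []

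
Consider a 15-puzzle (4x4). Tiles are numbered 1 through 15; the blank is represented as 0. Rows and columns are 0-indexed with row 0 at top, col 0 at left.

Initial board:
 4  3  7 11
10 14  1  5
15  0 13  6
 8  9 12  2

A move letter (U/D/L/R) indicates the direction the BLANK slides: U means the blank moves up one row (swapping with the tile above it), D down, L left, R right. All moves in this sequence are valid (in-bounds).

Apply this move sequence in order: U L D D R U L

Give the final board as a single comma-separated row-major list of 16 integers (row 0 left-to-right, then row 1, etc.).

After move 1 (U):
 4  3  7 11
10  0  1  5
15 14 13  6
 8  9 12  2

After move 2 (L):
 4  3  7 11
 0 10  1  5
15 14 13  6
 8  9 12  2

After move 3 (D):
 4  3  7 11
15 10  1  5
 0 14 13  6
 8  9 12  2

After move 4 (D):
 4  3  7 11
15 10  1  5
 8 14 13  6
 0  9 12  2

After move 5 (R):
 4  3  7 11
15 10  1  5
 8 14 13  6
 9  0 12  2

After move 6 (U):
 4  3  7 11
15 10  1  5
 8  0 13  6
 9 14 12  2

After move 7 (L):
 4  3  7 11
15 10  1  5
 0  8 13  6
 9 14 12  2

Answer: 4, 3, 7, 11, 15, 10, 1, 5, 0, 8, 13, 6, 9, 14, 12, 2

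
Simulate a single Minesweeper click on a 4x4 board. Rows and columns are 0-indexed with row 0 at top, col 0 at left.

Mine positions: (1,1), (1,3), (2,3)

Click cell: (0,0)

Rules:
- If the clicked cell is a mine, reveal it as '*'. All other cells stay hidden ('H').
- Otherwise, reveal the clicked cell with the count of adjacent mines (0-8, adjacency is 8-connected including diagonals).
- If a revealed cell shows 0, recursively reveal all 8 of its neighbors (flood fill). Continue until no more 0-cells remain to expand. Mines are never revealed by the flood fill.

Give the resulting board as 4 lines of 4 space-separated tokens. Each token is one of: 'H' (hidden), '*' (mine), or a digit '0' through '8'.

1 H H H
H H H H
H H H H
H H H H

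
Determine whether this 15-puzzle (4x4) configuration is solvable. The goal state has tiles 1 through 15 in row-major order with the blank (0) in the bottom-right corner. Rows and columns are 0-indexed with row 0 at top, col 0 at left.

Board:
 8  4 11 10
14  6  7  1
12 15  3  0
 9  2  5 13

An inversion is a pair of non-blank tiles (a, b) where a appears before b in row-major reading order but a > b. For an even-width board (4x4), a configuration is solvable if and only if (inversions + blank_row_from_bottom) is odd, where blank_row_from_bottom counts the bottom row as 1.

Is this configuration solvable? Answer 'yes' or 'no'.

Inversions: 54
Blank is in row 2 (0-indexed from top), which is row 2 counting from the bottom (bottom = 1).
54 + 2 = 56, which is even, so the puzzle is not solvable.

Answer: no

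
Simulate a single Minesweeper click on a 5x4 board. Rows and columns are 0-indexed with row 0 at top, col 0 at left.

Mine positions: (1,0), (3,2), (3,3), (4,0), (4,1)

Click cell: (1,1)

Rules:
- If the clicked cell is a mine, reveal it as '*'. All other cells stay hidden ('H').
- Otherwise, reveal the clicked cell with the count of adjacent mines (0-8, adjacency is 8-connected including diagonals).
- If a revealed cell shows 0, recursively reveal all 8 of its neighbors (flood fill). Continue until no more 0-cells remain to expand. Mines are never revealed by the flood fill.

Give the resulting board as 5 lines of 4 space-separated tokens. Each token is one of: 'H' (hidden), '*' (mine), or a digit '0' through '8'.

H H H H
H 1 H H
H H H H
H H H H
H H H H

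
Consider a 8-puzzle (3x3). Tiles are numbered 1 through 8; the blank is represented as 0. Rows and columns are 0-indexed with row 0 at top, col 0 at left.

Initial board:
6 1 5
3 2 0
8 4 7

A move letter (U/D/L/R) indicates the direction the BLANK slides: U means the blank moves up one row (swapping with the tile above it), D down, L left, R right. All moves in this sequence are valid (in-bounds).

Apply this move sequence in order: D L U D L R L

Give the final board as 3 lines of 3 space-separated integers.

Answer: 6 1 5
3 2 7
0 8 4

Derivation:
After move 1 (D):
6 1 5
3 2 7
8 4 0

After move 2 (L):
6 1 5
3 2 7
8 0 4

After move 3 (U):
6 1 5
3 0 7
8 2 4

After move 4 (D):
6 1 5
3 2 7
8 0 4

After move 5 (L):
6 1 5
3 2 7
0 8 4

After move 6 (R):
6 1 5
3 2 7
8 0 4

After move 7 (L):
6 1 5
3 2 7
0 8 4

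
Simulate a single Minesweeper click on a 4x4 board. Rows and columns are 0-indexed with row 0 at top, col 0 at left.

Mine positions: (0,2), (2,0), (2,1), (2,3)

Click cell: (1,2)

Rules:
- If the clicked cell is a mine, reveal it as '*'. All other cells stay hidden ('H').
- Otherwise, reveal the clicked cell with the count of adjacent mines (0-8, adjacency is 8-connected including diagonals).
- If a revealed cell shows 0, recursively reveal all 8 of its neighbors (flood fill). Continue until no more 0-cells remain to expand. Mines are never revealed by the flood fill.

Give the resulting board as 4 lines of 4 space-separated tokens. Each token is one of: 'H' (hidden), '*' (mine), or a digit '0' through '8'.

H H H H
H H 3 H
H H H H
H H H H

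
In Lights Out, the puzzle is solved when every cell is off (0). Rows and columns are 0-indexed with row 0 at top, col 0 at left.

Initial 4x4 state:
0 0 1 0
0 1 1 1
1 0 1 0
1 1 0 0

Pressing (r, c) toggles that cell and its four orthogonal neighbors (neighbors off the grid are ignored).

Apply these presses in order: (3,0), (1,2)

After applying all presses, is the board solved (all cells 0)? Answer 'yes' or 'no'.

After press 1 at (3,0):
0 0 1 0
0 1 1 1
0 0 1 0
0 0 0 0

After press 2 at (1,2):
0 0 0 0
0 0 0 0
0 0 0 0
0 0 0 0

Lights still on: 0

Answer: yes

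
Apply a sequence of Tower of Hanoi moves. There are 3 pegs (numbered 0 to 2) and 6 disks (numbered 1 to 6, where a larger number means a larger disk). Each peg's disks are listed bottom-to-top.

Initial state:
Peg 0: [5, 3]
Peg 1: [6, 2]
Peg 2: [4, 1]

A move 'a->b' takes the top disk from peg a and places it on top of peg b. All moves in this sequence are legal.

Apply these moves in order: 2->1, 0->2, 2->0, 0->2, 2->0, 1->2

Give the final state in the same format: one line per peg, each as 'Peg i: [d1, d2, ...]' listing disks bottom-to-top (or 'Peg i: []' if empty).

After move 1 (2->1):
Peg 0: [5, 3]
Peg 1: [6, 2, 1]
Peg 2: [4]

After move 2 (0->2):
Peg 0: [5]
Peg 1: [6, 2, 1]
Peg 2: [4, 3]

After move 3 (2->0):
Peg 0: [5, 3]
Peg 1: [6, 2, 1]
Peg 2: [4]

After move 4 (0->2):
Peg 0: [5]
Peg 1: [6, 2, 1]
Peg 2: [4, 3]

After move 5 (2->0):
Peg 0: [5, 3]
Peg 1: [6, 2, 1]
Peg 2: [4]

After move 6 (1->2):
Peg 0: [5, 3]
Peg 1: [6, 2]
Peg 2: [4, 1]

Answer: Peg 0: [5, 3]
Peg 1: [6, 2]
Peg 2: [4, 1]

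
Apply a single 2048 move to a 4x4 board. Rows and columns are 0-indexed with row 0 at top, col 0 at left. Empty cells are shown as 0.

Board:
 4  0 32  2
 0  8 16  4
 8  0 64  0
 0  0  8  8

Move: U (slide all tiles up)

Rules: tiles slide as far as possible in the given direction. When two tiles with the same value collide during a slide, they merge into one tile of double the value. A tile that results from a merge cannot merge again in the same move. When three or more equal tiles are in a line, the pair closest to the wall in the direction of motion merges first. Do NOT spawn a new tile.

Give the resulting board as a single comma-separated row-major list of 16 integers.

Answer: 4, 8, 32, 2, 8, 0, 16, 4, 0, 0, 64, 8, 0, 0, 8, 0

Derivation:
Slide up:
col 0: [4, 0, 8, 0] -> [4, 8, 0, 0]
col 1: [0, 8, 0, 0] -> [8, 0, 0, 0]
col 2: [32, 16, 64, 8] -> [32, 16, 64, 8]
col 3: [2, 4, 0, 8] -> [2, 4, 8, 0]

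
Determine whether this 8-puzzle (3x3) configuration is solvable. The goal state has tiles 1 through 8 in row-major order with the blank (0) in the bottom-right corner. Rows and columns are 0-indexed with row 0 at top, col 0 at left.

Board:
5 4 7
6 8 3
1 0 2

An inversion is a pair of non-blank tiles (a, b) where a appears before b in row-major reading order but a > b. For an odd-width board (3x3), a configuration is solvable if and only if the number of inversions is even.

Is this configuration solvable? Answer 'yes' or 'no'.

Inversions (pairs i<j in row-major order where tile[i] > tile[j] > 0): 19
19 is odd, so the puzzle is not solvable.

Answer: no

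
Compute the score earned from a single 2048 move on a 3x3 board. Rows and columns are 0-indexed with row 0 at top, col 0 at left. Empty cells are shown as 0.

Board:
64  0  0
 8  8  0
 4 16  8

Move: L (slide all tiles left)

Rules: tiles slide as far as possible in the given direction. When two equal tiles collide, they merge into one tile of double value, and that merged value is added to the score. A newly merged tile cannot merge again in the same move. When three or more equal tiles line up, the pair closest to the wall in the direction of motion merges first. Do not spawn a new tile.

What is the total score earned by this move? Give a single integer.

Answer: 16

Derivation:
Slide left:
row 0: [64, 0, 0] -> [64, 0, 0]  score +0 (running 0)
row 1: [8, 8, 0] -> [16, 0, 0]  score +16 (running 16)
row 2: [4, 16, 8] -> [4, 16, 8]  score +0 (running 16)
Board after move:
64  0  0
16  0  0
 4 16  8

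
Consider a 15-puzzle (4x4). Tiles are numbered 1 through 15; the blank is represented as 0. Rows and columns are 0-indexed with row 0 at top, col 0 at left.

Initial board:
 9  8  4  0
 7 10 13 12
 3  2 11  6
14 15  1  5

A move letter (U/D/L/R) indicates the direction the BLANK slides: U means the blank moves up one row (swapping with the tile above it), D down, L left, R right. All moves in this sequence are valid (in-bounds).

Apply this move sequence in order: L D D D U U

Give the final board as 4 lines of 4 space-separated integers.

Answer:  9  8 13  4
 7 10  0 12
 3  2 11  6
14 15  1  5

Derivation:
After move 1 (L):
 9  8  0  4
 7 10 13 12
 3  2 11  6
14 15  1  5

After move 2 (D):
 9  8 13  4
 7 10  0 12
 3  2 11  6
14 15  1  5

After move 3 (D):
 9  8 13  4
 7 10 11 12
 3  2  0  6
14 15  1  5

After move 4 (D):
 9  8 13  4
 7 10 11 12
 3  2  1  6
14 15  0  5

After move 5 (U):
 9  8 13  4
 7 10 11 12
 3  2  0  6
14 15  1  5

After move 6 (U):
 9  8 13  4
 7 10  0 12
 3  2 11  6
14 15  1  5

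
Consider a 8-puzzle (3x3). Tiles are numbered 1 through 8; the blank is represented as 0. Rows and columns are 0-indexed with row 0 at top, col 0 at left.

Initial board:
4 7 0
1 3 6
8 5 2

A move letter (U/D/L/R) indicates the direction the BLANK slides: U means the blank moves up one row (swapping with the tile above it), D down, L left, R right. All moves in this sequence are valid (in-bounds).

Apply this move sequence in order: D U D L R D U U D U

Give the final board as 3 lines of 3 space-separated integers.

Answer: 4 7 0
1 3 6
8 5 2

Derivation:
After move 1 (D):
4 7 6
1 3 0
8 5 2

After move 2 (U):
4 7 0
1 3 6
8 5 2

After move 3 (D):
4 7 6
1 3 0
8 5 2

After move 4 (L):
4 7 6
1 0 3
8 5 2

After move 5 (R):
4 7 6
1 3 0
8 5 2

After move 6 (D):
4 7 6
1 3 2
8 5 0

After move 7 (U):
4 7 6
1 3 0
8 5 2

After move 8 (U):
4 7 0
1 3 6
8 5 2

After move 9 (D):
4 7 6
1 3 0
8 5 2

After move 10 (U):
4 7 0
1 3 6
8 5 2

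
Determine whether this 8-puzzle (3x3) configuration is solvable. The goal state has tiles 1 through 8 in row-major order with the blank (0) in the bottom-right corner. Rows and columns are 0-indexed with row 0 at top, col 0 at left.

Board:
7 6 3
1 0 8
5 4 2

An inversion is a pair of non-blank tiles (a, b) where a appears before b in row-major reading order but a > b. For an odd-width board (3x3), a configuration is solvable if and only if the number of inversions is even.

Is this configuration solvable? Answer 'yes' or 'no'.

Answer: no

Derivation:
Inversions (pairs i<j in row-major order where tile[i] > tile[j] > 0): 19
19 is odd, so the puzzle is not solvable.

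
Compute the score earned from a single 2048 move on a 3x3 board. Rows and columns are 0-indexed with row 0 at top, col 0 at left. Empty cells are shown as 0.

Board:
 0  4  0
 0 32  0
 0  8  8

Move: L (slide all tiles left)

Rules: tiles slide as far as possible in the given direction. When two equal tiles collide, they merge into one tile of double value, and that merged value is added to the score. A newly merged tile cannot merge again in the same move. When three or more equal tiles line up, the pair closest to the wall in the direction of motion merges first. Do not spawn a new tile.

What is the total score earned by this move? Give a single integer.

Answer: 16

Derivation:
Slide left:
row 0: [0, 4, 0] -> [4, 0, 0]  score +0 (running 0)
row 1: [0, 32, 0] -> [32, 0, 0]  score +0 (running 0)
row 2: [0, 8, 8] -> [16, 0, 0]  score +16 (running 16)
Board after move:
 4  0  0
32  0  0
16  0  0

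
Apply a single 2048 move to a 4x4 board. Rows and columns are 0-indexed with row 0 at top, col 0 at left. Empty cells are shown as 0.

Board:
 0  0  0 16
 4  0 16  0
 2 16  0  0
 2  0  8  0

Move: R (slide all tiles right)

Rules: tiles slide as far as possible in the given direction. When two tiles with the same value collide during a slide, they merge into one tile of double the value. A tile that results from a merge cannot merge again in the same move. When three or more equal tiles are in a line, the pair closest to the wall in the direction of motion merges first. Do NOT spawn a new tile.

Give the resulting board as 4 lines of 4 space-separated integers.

Answer:  0  0  0 16
 0  0  4 16
 0  0  2 16
 0  0  2  8

Derivation:
Slide right:
row 0: [0, 0, 0, 16] -> [0, 0, 0, 16]
row 1: [4, 0, 16, 0] -> [0, 0, 4, 16]
row 2: [2, 16, 0, 0] -> [0, 0, 2, 16]
row 3: [2, 0, 8, 0] -> [0, 0, 2, 8]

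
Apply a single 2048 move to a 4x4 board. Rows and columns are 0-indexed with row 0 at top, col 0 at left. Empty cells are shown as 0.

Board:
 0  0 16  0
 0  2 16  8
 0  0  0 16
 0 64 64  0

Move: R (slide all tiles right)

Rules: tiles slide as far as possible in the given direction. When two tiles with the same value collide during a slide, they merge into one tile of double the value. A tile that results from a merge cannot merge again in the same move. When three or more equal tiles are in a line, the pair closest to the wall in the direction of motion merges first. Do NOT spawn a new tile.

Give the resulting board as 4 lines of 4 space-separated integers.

Slide right:
row 0: [0, 0, 16, 0] -> [0, 0, 0, 16]
row 1: [0, 2, 16, 8] -> [0, 2, 16, 8]
row 2: [0, 0, 0, 16] -> [0, 0, 0, 16]
row 3: [0, 64, 64, 0] -> [0, 0, 0, 128]

Answer:   0   0   0  16
  0   2  16   8
  0   0   0  16
  0   0   0 128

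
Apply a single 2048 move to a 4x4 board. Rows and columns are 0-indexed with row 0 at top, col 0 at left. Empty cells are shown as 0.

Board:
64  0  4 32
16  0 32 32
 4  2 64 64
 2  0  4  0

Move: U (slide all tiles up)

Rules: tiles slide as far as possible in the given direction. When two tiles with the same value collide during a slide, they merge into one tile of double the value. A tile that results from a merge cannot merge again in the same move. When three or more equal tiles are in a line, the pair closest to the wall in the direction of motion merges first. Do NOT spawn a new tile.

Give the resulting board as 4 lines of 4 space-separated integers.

Answer: 64  2  4 64
16  0 32 64
 4  0 64  0
 2  0  4  0

Derivation:
Slide up:
col 0: [64, 16, 4, 2] -> [64, 16, 4, 2]
col 1: [0, 0, 2, 0] -> [2, 0, 0, 0]
col 2: [4, 32, 64, 4] -> [4, 32, 64, 4]
col 3: [32, 32, 64, 0] -> [64, 64, 0, 0]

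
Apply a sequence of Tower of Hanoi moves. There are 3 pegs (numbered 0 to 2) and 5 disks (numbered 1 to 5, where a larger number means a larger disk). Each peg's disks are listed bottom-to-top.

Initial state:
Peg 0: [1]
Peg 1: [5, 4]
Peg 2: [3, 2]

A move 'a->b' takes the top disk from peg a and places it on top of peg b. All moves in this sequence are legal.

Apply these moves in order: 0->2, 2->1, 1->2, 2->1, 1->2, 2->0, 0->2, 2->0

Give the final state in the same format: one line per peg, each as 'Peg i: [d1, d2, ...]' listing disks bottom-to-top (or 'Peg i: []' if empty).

After move 1 (0->2):
Peg 0: []
Peg 1: [5, 4]
Peg 2: [3, 2, 1]

After move 2 (2->1):
Peg 0: []
Peg 1: [5, 4, 1]
Peg 2: [3, 2]

After move 3 (1->2):
Peg 0: []
Peg 1: [5, 4]
Peg 2: [3, 2, 1]

After move 4 (2->1):
Peg 0: []
Peg 1: [5, 4, 1]
Peg 2: [3, 2]

After move 5 (1->2):
Peg 0: []
Peg 1: [5, 4]
Peg 2: [3, 2, 1]

After move 6 (2->0):
Peg 0: [1]
Peg 1: [5, 4]
Peg 2: [3, 2]

After move 7 (0->2):
Peg 0: []
Peg 1: [5, 4]
Peg 2: [3, 2, 1]

After move 8 (2->0):
Peg 0: [1]
Peg 1: [5, 4]
Peg 2: [3, 2]

Answer: Peg 0: [1]
Peg 1: [5, 4]
Peg 2: [3, 2]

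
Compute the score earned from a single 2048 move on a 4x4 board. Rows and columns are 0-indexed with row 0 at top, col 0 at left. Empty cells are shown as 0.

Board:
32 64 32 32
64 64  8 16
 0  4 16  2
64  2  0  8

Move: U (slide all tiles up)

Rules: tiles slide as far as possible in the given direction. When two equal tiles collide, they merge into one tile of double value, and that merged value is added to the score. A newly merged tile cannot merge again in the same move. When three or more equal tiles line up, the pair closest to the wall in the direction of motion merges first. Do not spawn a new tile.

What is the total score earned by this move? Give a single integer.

Slide up:
col 0: [32, 64, 0, 64] -> [32, 128, 0, 0]  score +128 (running 128)
col 1: [64, 64, 4, 2] -> [128, 4, 2, 0]  score +128 (running 256)
col 2: [32, 8, 16, 0] -> [32, 8, 16, 0]  score +0 (running 256)
col 3: [32, 16, 2, 8] -> [32, 16, 2, 8]  score +0 (running 256)
Board after move:
 32 128  32  32
128   4   8  16
  0   2  16   2
  0   0   0   8

Answer: 256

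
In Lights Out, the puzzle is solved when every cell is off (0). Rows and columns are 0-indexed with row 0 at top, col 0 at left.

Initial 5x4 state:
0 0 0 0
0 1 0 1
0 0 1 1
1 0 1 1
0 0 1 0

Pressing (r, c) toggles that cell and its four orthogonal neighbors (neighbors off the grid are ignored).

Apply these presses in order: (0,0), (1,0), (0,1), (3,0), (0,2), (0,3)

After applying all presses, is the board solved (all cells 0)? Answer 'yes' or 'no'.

Answer: no

Derivation:
After press 1 at (0,0):
1 1 0 0
1 1 0 1
0 0 1 1
1 0 1 1
0 0 1 0

After press 2 at (1,0):
0 1 0 0
0 0 0 1
1 0 1 1
1 0 1 1
0 0 1 0

After press 3 at (0,1):
1 0 1 0
0 1 0 1
1 0 1 1
1 0 1 1
0 0 1 0

After press 4 at (3,0):
1 0 1 0
0 1 0 1
0 0 1 1
0 1 1 1
1 0 1 0

After press 5 at (0,2):
1 1 0 1
0 1 1 1
0 0 1 1
0 1 1 1
1 0 1 0

After press 6 at (0,3):
1 1 1 0
0 1 1 0
0 0 1 1
0 1 1 1
1 0 1 0

Lights still on: 12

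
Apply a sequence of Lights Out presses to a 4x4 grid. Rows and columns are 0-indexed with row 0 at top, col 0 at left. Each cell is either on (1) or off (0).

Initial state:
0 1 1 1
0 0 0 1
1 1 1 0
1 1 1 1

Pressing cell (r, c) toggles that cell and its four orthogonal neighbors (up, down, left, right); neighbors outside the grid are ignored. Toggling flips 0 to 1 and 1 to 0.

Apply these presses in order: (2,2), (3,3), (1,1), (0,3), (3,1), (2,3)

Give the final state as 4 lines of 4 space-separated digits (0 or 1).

Answer: 0 0 0 0
1 1 0 1
1 0 1 1
0 0 0 1

Derivation:
After press 1 at (2,2):
0 1 1 1
0 0 1 1
1 0 0 1
1 1 0 1

After press 2 at (3,3):
0 1 1 1
0 0 1 1
1 0 0 0
1 1 1 0

After press 3 at (1,1):
0 0 1 1
1 1 0 1
1 1 0 0
1 1 1 0

After press 4 at (0,3):
0 0 0 0
1 1 0 0
1 1 0 0
1 1 1 0

After press 5 at (3,1):
0 0 0 0
1 1 0 0
1 0 0 0
0 0 0 0

After press 6 at (2,3):
0 0 0 0
1 1 0 1
1 0 1 1
0 0 0 1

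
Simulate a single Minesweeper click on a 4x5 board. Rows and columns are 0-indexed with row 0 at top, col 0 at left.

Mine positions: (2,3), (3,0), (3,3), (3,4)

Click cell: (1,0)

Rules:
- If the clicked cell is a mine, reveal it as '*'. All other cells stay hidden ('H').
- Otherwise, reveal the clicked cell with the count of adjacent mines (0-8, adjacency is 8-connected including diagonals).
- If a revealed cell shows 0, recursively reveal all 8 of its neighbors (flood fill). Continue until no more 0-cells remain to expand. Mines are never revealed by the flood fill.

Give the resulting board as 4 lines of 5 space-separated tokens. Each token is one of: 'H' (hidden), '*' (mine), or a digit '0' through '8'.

0 0 0 0 0
0 0 1 1 1
1 1 2 H H
H H H H H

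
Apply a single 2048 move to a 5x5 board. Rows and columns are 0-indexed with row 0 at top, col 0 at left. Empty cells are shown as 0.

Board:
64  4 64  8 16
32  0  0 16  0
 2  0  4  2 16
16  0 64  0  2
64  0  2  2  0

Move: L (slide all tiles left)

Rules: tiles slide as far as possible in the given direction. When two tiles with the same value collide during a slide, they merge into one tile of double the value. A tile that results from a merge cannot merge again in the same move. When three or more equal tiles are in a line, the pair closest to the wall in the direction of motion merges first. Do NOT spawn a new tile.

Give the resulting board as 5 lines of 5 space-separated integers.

Answer: 64  4 64  8 16
32 16  0  0  0
 2  4  2 16  0
16 64  2  0  0
64  4  0  0  0

Derivation:
Slide left:
row 0: [64, 4, 64, 8, 16] -> [64, 4, 64, 8, 16]
row 1: [32, 0, 0, 16, 0] -> [32, 16, 0, 0, 0]
row 2: [2, 0, 4, 2, 16] -> [2, 4, 2, 16, 0]
row 3: [16, 0, 64, 0, 2] -> [16, 64, 2, 0, 0]
row 4: [64, 0, 2, 2, 0] -> [64, 4, 0, 0, 0]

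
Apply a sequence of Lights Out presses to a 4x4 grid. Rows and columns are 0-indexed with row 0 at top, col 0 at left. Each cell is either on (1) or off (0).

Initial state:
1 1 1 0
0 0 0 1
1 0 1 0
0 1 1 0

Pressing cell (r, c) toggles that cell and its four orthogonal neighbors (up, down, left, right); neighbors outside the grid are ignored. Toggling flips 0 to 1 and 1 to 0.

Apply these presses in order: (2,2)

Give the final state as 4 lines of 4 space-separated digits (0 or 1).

After press 1 at (2,2):
1 1 1 0
0 0 1 1
1 1 0 1
0 1 0 0

Answer: 1 1 1 0
0 0 1 1
1 1 0 1
0 1 0 0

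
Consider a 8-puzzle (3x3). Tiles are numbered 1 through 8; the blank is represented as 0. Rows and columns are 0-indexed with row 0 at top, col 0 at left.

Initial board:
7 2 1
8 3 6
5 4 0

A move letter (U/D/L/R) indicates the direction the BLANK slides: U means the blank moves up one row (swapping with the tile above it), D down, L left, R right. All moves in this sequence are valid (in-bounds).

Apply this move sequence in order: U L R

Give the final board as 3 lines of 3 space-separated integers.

After move 1 (U):
7 2 1
8 3 0
5 4 6

After move 2 (L):
7 2 1
8 0 3
5 4 6

After move 3 (R):
7 2 1
8 3 0
5 4 6

Answer: 7 2 1
8 3 0
5 4 6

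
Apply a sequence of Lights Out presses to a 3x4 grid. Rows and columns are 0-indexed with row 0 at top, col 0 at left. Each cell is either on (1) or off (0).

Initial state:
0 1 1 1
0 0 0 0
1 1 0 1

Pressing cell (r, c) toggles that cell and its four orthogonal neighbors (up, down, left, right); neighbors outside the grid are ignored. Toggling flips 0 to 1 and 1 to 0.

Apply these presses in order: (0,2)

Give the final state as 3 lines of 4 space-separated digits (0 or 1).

After press 1 at (0,2):
0 0 0 0
0 0 1 0
1 1 0 1

Answer: 0 0 0 0
0 0 1 0
1 1 0 1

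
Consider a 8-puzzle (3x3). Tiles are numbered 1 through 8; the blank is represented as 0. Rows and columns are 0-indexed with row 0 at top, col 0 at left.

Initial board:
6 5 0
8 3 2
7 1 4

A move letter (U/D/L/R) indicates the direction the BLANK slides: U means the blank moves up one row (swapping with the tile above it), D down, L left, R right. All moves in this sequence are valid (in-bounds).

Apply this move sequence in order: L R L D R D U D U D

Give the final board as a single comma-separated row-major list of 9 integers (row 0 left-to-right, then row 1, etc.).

After move 1 (L):
6 0 5
8 3 2
7 1 4

After move 2 (R):
6 5 0
8 3 2
7 1 4

After move 3 (L):
6 0 5
8 3 2
7 1 4

After move 4 (D):
6 3 5
8 0 2
7 1 4

After move 5 (R):
6 3 5
8 2 0
7 1 4

After move 6 (D):
6 3 5
8 2 4
7 1 0

After move 7 (U):
6 3 5
8 2 0
7 1 4

After move 8 (D):
6 3 5
8 2 4
7 1 0

After move 9 (U):
6 3 5
8 2 0
7 1 4

After move 10 (D):
6 3 5
8 2 4
7 1 0

Answer: 6, 3, 5, 8, 2, 4, 7, 1, 0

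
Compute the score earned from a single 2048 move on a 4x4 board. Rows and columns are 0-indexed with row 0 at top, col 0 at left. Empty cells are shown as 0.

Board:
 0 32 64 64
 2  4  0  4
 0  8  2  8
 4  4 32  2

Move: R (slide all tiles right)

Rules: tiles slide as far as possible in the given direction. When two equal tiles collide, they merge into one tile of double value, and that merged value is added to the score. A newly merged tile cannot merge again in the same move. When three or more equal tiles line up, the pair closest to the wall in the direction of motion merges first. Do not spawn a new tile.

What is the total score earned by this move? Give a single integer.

Slide right:
row 0: [0, 32, 64, 64] -> [0, 0, 32, 128]  score +128 (running 128)
row 1: [2, 4, 0, 4] -> [0, 0, 2, 8]  score +8 (running 136)
row 2: [0, 8, 2, 8] -> [0, 8, 2, 8]  score +0 (running 136)
row 3: [4, 4, 32, 2] -> [0, 8, 32, 2]  score +8 (running 144)
Board after move:
  0   0  32 128
  0   0   2   8
  0   8   2   8
  0   8  32   2

Answer: 144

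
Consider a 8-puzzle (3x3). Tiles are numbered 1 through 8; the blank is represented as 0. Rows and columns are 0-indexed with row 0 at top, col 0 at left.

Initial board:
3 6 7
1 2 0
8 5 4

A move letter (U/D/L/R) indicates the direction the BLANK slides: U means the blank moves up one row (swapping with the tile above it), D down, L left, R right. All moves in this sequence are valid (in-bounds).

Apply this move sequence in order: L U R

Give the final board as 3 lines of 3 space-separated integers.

After move 1 (L):
3 6 7
1 0 2
8 5 4

After move 2 (U):
3 0 7
1 6 2
8 5 4

After move 3 (R):
3 7 0
1 6 2
8 5 4

Answer: 3 7 0
1 6 2
8 5 4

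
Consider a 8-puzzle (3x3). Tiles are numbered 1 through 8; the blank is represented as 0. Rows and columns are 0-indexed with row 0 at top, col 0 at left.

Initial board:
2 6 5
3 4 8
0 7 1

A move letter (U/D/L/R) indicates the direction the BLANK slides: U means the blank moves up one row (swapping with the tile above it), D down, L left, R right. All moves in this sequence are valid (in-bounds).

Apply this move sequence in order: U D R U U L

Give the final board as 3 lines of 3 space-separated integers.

After move 1 (U):
2 6 5
0 4 8
3 7 1

After move 2 (D):
2 6 5
3 4 8
0 7 1

After move 3 (R):
2 6 5
3 4 8
7 0 1

After move 4 (U):
2 6 5
3 0 8
7 4 1

After move 5 (U):
2 0 5
3 6 8
7 4 1

After move 6 (L):
0 2 5
3 6 8
7 4 1

Answer: 0 2 5
3 6 8
7 4 1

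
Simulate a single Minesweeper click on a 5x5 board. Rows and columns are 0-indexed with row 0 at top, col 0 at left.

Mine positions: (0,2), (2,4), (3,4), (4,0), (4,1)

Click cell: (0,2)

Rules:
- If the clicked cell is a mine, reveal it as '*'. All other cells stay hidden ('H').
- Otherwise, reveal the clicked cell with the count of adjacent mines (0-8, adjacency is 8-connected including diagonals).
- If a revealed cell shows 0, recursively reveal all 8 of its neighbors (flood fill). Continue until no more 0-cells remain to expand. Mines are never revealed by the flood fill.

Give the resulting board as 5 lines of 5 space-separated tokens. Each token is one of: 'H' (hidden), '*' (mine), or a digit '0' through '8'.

H H * H H
H H H H H
H H H H H
H H H H H
H H H H H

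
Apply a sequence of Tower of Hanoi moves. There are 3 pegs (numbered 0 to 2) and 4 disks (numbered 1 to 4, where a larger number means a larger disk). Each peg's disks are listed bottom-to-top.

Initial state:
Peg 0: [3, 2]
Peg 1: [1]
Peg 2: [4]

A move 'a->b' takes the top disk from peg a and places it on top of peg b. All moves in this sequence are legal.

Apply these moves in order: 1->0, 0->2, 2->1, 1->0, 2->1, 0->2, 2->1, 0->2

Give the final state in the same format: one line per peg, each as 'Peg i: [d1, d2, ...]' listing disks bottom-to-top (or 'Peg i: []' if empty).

After move 1 (1->0):
Peg 0: [3, 2, 1]
Peg 1: []
Peg 2: [4]

After move 2 (0->2):
Peg 0: [3, 2]
Peg 1: []
Peg 2: [4, 1]

After move 3 (2->1):
Peg 0: [3, 2]
Peg 1: [1]
Peg 2: [4]

After move 4 (1->0):
Peg 0: [3, 2, 1]
Peg 1: []
Peg 2: [4]

After move 5 (2->1):
Peg 0: [3, 2, 1]
Peg 1: [4]
Peg 2: []

After move 6 (0->2):
Peg 0: [3, 2]
Peg 1: [4]
Peg 2: [1]

After move 7 (2->1):
Peg 0: [3, 2]
Peg 1: [4, 1]
Peg 2: []

After move 8 (0->2):
Peg 0: [3]
Peg 1: [4, 1]
Peg 2: [2]

Answer: Peg 0: [3]
Peg 1: [4, 1]
Peg 2: [2]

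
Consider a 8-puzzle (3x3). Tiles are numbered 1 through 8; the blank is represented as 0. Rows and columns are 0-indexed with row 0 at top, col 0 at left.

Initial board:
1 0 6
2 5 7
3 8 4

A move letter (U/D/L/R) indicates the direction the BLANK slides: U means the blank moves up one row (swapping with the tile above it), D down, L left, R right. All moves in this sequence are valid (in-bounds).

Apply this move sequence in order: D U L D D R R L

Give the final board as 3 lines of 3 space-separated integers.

After move 1 (D):
1 5 6
2 0 7
3 8 4

After move 2 (U):
1 0 6
2 5 7
3 8 4

After move 3 (L):
0 1 6
2 5 7
3 8 4

After move 4 (D):
2 1 6
0 5 7
3 8 4

After move 5 (D):
2 1 6
3 5 7
0 8 4

After move 6 (R):
2 1 6
3 5 7
8 0 4

After move 7 (R):
2 1 6
3 5 7
8 4 0

After move 8 (L):
2 1 6
3 5 7
8 0 4

Answer: 2 1 6
3 5 7
8 0 4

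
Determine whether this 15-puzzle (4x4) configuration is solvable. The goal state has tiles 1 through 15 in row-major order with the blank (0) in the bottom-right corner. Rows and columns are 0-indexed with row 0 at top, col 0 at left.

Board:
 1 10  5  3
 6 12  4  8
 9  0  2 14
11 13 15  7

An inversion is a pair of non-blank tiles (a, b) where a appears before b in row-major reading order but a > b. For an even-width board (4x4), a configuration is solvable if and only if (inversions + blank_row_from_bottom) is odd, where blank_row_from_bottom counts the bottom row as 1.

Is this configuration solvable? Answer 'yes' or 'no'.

Answer: yes

Derivation:
Inversions: 31
Blank is in row 2 (0-indexed from top), which is row 2 counting from the bottom (bottom = 1).
31 + 2 = 33, which is odd, so the puzzle is solvable.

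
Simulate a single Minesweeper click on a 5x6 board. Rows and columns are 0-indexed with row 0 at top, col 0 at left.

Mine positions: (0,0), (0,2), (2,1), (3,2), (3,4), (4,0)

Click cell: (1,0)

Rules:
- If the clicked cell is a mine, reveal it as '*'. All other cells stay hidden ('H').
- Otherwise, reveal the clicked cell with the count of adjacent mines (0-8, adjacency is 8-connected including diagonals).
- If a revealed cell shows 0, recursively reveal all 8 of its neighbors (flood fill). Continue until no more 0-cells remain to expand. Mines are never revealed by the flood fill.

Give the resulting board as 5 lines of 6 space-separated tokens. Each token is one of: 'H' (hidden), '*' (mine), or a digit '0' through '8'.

H H H H H H
2 H H H H H
H H H H H H
H H H H H H
H H H H H H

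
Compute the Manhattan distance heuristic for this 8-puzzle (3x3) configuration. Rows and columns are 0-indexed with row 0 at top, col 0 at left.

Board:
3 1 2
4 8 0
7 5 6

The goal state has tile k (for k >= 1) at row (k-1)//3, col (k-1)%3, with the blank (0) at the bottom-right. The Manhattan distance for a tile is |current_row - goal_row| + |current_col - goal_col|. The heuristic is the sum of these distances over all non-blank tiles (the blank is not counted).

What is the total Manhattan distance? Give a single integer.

Tile 3: at (0,0), goal (0,2), distance |0-0|+|0-2| = 2
Tile 1: at (0,1), goal (0,0), distance |0-0|+|1-0| = 1
Tile 2: at (0,2), goal (0,1), distance |0-0|+|2-1| = 1
Tile 4: at (1,0), goal (1,0), distance |1-1|+|0-0| = 0
Tile 8: at (1,1), goal (2,1), distance |1-2|+|1-1| = 1
Tile 7: at (2,0), goal (2,0), distance |2-2|+|0-0| = 0
Tile 5: at (2,1), goal (1,1), distance |2-1|+|1-1| = 1
Tile 6: at (2,2), goal (1,2), distance |2-1|+|2-2| = 1
Sum: 2 + 1 + 1 + 0 + 1 + 0 + 1 + 1 = 7

Answer: 7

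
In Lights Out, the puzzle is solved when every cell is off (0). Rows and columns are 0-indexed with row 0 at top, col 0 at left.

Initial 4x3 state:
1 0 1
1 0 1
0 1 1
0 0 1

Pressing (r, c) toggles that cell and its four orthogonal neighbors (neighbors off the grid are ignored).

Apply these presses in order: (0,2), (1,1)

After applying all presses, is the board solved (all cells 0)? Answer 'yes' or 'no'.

After press 1 at (0,2):
1 1 0
1 0 0
0 1 1
0 0 1

After press 2 at (1,1):
1 0 0
0 1 1
0 0 1
0 0 1

Lights still on: 5

Answer: no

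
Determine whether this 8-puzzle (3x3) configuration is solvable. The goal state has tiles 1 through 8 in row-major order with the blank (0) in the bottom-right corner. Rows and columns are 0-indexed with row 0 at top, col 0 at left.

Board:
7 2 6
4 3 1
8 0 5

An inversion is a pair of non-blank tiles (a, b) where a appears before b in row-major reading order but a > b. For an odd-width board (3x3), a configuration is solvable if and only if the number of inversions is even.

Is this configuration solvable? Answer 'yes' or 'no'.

Inversions (pairs i<j in row-major order where tile[i] > tile[j] > 0): 15
15 is odd, so the puzzle is not solvable.

Answer: no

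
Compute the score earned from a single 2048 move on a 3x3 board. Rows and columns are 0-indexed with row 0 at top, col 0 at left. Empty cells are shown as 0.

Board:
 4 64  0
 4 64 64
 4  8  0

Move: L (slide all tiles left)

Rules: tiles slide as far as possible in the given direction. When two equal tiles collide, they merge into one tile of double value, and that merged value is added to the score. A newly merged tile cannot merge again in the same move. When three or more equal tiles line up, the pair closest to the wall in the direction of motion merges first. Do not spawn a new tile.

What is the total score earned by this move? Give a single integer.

Answer: 128

Derivation:
Slide left:
row 0: [4, 64, 0] -> [4, 64, 0]  score +0 (running 0)
row 1: [4, 64, 64] -> [4, 128, 0]  score +128 (running 128)
row 2: [4, 8, 0] -> [4, 8, 0]  score +0 (running 128)
Board after move:
  4  64   0
  4 128   0
  4   8   0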